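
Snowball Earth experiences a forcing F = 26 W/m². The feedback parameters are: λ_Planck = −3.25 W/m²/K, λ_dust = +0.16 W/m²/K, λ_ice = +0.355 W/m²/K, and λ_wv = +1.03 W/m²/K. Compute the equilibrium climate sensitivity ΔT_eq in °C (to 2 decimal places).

Net feedback parameter λ = (−3.25) + (+0.16) + (+0.355) + (+1.03) = -1.705 W/m²/K.
ΔT = −F/λ = −26/(-1.705) = 15.25 °C.

15.25 °C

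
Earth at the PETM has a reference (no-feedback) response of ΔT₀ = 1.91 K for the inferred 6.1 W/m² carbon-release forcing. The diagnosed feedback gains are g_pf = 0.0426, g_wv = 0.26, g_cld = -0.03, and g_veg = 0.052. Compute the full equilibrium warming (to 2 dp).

2.83 K

Total gain g = 0.0426 + 0.26 − 0.03 + 0.052 = 0.3246.
Amplification A = 1/(1 − 0.3246) = 1.481.
ΔT = 1.91 × 1.481 = 2.83 K.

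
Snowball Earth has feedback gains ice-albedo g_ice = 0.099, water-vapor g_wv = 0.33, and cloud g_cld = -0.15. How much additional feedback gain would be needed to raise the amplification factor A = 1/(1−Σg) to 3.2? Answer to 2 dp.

Current total gain = 0.279.
Target gain for A = 3.2: g* = 1 − 1/3.2 = 0.6875.
Additional gain needed = 0.6875 − 0.279 = 0.41.

0.41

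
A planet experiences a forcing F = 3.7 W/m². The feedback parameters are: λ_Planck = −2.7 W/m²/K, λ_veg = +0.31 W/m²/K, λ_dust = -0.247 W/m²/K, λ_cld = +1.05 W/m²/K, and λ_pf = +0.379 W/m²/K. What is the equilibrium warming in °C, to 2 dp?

Net feedback parameter λ = (−2.7) + (+0.31) + (-0.247) + (+1.05) + (+0.379) = -1.208 W/m²/K.
ΔT = −F/λ = −3.7/(-1.208) = 3.06 °C.

3.06 °C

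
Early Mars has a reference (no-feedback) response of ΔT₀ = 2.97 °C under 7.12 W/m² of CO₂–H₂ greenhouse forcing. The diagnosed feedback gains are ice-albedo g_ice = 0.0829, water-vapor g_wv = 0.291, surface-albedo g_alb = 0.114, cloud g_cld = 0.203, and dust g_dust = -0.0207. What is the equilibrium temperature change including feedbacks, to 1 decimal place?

9.0 °C

Total gain g = 0.0829 + 0.291 + 0.114 + 0.203 − 0.0207 = 0.6702.
Amplification A = 1/(1 − 0.6702) = 3.032.
ΔT = 2.97 × 3.032 = 9.0 °C.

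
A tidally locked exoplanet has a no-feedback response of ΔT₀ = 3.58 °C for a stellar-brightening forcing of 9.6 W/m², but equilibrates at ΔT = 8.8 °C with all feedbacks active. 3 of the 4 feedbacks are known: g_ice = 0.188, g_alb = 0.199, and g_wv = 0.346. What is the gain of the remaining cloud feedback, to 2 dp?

Amplification A = ΔT/ΔT₀ = 8.8/3.58 = 2.458.
Total gain g = 1 − 1/A = 1 − 1/2.458 = 0.5932.
Known gains sum to 0.188 + 0.199 + 0.346 = 0.733.
g_cld = 0.5932 − 0.733 = -0.14.

-0.14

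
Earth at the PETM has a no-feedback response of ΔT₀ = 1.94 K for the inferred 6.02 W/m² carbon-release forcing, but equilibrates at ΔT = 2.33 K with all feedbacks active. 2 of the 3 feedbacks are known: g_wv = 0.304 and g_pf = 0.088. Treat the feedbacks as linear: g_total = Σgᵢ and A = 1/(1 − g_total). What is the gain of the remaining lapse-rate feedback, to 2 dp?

-0.22

Amplification A = ΔT/ΔT₀ = 2.33/1.94 = 1.201.
Total gain g = 1 − 1/A = 1 − 1/1.201 = 0.1674.
Known gains sum to 0.304 + 0.088 = 0.392.
g_lr = 0.1674 − 0.392 = -0.22.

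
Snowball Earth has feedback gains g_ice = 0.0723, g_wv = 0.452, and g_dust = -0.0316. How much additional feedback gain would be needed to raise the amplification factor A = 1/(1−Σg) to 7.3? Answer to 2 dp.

0.37

Current total gain = 0.4927.
Target gain for A = 7.3: g* = 1 − 1/7.3 = 0.863.
Additional gain needed = 0.863 − 0.4927 = 0.37.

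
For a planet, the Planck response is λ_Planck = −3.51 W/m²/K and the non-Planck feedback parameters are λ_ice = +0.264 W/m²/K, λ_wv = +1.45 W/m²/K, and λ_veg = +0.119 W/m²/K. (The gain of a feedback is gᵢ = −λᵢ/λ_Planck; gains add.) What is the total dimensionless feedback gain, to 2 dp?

Convert to gains: g_ice = 0.264/3.51 = 0.07521; g_wv = 1.45/3.51 = 0.4131; g_veg = 0.119/3.51 = 0.0339.
Total gain g = 0.52221.

0.52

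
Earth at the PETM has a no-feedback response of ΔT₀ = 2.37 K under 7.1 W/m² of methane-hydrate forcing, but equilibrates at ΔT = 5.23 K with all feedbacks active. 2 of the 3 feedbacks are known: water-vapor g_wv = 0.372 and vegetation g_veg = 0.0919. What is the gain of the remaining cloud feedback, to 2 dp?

0.08

Amplification A = ΔT/ΔT₀ = 5.23/2.37 = 2.207.
Total gain g = 1 − 1/A = 1 − 1/2.207 = 0.5469.
Known gains sum to 0.372 + 0.0919 = 0.4639.
g_cld = 0.5469 − 0.4639 = 0.08.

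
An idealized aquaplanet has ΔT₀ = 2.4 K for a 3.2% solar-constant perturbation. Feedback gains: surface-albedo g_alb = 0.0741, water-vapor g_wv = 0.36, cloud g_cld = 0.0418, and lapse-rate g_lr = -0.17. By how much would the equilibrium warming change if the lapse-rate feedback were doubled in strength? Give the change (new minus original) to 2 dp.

-0.68 K

Original: g = 0.3059, ΔT = 2.4/(1−0.3059) = 3.4577 K.
With doubled lapse-rate: g' = 0.1359, ΔT' = 2.4/(1−0.1359) = 2.7775 K.
Change = 2.7775 − 3.4577 = -0.68 K.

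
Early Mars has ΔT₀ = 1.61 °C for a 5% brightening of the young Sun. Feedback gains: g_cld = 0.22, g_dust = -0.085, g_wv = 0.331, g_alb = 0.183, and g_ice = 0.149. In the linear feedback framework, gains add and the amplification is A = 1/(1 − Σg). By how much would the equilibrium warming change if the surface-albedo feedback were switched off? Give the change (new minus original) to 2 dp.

-3.79 °C

Original: g = 0.798, ΔT = 1.61/(1−0.798) = 7.9703 °C.
Without surface-albedo: g' = 0.615, ΔT' = 1.61/(1−0.615) = 4.1818 °C.
Change = 4.1818 − 7.9703 = -3.79 °C.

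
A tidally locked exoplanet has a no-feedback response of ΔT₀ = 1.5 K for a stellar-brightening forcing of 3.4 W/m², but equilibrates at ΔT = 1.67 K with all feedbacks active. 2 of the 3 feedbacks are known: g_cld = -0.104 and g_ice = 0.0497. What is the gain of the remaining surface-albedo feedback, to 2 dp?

Amplification A = ΔT/ΔT₀ = 1.67/1.5 = 1.113.
Total gain g = 1 − 1/A = 1 − 1/1.113 = 0.1015.
Known gains sum to -0.104 + 0.0497 = -0.0543.
g_alb = 0.1015 + 0.0543 = 0.16.

0.16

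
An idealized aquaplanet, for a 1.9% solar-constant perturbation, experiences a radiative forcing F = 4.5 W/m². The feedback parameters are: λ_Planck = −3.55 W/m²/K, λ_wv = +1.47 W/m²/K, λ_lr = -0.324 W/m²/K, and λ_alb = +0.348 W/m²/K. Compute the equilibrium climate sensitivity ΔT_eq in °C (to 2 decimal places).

2.19 °C

Net feedback parameter λ = (−3.55) + (+1.47) + (-0.324) + (+0.348) = -2.056 W/m²/K.
ΔT = −F/λ = −4.5/(-2.056) = 2.19 °C.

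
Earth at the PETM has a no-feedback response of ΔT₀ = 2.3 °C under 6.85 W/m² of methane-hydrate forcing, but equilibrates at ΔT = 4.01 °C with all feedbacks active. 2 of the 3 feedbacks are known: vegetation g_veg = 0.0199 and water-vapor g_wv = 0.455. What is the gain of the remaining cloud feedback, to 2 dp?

-0.05

Amplification A = ΔT/ΔT₀ = 4.01/2.3 = 1.743.
Total gain g = 1 − 1/A = 1 − 1/1.743 = 0.4263.
Known gains sum to 0.0199 + 0.455 = 0.4749.
g_cld = 0.4263 − 0.4749 = -0.05.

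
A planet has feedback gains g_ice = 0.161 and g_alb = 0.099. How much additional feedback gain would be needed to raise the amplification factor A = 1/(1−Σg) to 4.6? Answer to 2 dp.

Current total gain = 0.26.
Target gain for A = 4.6: g* = 1 − 1/4.6 = 0.7826.
Additional gain needed = 0.7826 − 0.26 = 0.52.

0.52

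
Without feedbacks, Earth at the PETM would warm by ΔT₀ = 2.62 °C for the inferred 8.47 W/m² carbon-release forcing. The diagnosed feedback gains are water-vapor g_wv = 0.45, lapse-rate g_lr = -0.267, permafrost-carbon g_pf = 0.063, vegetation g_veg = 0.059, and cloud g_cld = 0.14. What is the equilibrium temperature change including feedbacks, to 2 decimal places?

4.72 °C

Total gain g = 0.45 − 0.267 + 0.063 + 0.059 + 0.14 = 0.445.
Amplification A = 1/(1 − 0.445) = 1.802.
ΔT = 2.62 × 1.802 = 4.72 °C.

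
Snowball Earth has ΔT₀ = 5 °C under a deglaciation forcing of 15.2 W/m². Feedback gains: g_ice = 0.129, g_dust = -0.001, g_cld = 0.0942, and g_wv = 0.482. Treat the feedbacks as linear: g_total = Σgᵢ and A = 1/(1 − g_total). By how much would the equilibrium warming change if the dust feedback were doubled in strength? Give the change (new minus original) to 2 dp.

Original: g = 0.7042, ΔT = 5/(1−0.7042) = 16.9033 °C.
With doubled dust: g' = 0.7032, ΔT' = 5/(1−0.7032) = 16.8464 °C.
Change = 16.8464 − 16.9033 = -0.06 °C.

-0.06 °C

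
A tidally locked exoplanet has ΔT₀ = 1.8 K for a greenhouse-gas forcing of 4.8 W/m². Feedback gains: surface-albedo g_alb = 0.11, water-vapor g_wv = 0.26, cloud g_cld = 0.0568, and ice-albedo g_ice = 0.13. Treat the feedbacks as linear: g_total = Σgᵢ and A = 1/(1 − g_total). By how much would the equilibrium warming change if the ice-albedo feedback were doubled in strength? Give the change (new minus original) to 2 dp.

Original: g = 0.5568, ΔT = 1.8/(1−0.5568) = 4.0614 K.
With doubled ice-albedo: g' = 0.6868, ΔT' = 1.8/(1−0.6868) = 5.7471 K.
Change = 5.7471 − 4.0614 = 1.69 K.

1.69 K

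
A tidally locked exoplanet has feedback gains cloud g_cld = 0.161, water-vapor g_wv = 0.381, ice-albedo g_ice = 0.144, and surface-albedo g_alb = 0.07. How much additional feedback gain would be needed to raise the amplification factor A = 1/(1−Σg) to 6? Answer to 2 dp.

0.08

Current total gain = 0.756.
Target gain for A = 6: g* = 1 − 1/6 = 0.8333.
Additional gain needed = 0.8333 − 0.756 = 0.08.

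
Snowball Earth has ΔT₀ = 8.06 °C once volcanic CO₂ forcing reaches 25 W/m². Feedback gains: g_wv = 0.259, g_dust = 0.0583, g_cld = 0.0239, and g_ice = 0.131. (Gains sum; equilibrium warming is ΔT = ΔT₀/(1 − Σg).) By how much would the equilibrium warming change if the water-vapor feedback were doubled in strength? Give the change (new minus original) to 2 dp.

Original: g = 0.4722, ΔT = 8.06/(1−0.4722) = 15.2709 °C.
With doubled water-vapor: g' = 0.7312, ΔT' = 8.06/(1−0.7312) = 29.9851 °C.
Change = 29.9851 − 15.2709 = 14.71 °C.

14.71 °C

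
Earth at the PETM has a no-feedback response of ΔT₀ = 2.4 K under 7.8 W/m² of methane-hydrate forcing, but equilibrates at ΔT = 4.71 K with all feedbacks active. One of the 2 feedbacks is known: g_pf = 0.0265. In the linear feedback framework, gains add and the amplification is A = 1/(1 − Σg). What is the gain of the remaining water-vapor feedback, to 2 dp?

Amplification A = ΔT/ΔT₀ = 4.71/2.4 = 1.963.
Total gain g = 1 − 1/A = 1 − 1/1.963 = 0.4906.
The known gain is 0.0265.
g_wv = 0.4906 − 0.0265 = 0.46.

0.46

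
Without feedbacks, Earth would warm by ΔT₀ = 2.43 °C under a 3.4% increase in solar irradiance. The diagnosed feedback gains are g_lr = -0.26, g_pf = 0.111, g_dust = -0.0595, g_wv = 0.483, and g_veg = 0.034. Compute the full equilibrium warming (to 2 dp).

3.51 °C

Total gain g = -0.26 + 0.111 − 0.0595 + 0.483 + 0.034 = 0.3085.
Amplification A = 1/(1 − 0.3085) = 1.446.
ΔT = 2.43 × 1.446 = 3.51 °C.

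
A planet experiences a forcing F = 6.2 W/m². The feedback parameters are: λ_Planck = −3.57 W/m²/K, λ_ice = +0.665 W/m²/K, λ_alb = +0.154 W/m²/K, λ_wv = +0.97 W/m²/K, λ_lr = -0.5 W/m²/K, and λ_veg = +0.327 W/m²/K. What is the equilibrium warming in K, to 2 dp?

3.17 K

Net feedback parameter λ = (−3.57) + (+0.665) + (+0.154) + (+0.97) + (-0.5) + (+0.327) = -1.954 W/m²/K.
ΔT = −F/λ = −6.2/(-1.954) = 3.17 K.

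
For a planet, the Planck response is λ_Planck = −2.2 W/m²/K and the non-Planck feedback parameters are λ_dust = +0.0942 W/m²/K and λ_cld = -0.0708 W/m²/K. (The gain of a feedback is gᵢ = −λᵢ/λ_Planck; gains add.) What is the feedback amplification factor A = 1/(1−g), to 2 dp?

Convert to gains: g_dust = 0.0942/2.2 = 0.04282; g_cld = -0.0708/2.2 = -0.03218.
Total gain g = 0.01064.
A = 1/(1 − 0.01064) = 1.01.

1.01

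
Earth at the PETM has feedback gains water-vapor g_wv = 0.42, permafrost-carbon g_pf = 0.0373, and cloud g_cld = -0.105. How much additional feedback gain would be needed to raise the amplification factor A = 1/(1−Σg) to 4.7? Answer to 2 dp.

Current total gain = 0.3523.
Target gain for A = 4.7: g* = 1 − 1/4.7 = 0.7872.
Additional gain needed = 0.7872 − 0.3523 = 0.43.

0.43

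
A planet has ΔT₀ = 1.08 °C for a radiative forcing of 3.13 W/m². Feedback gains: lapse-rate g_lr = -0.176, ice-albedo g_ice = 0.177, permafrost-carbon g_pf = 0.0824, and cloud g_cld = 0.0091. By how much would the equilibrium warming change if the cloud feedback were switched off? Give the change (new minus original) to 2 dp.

Original: g = 0.0925, ΔT = 1.08/(1−0.0925) = 1.1901 °C.
Without cloud: g' = 0.0834, ΔT' = 1.08/(1−0.0834) = 1.1783 °C.
Change = 1.1783 − 1.1901 = -0.01 °C.

-0.01 °C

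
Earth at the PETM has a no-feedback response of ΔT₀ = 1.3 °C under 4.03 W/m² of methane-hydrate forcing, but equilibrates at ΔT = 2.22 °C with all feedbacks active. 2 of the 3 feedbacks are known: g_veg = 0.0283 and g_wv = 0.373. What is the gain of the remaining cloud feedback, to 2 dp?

0.01

Amplification A = ΔT/ΔT₀ = 2.22/1.3 = 1.708.
Total gain g = 1 − 1/A = 1 − 1/1.708 = 0.4145.
Known gains sum to 0.0283 + 0.373 = 0.4013.
g_cld = 0.4145 − 0.4013 = 0.01.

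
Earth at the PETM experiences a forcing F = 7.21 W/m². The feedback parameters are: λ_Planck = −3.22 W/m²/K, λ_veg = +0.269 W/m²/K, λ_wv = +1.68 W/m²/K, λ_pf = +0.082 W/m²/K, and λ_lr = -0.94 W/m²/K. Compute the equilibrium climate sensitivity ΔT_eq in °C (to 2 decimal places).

Net feedback parameter λ = (−3.22) + (+0.269) + (+1.68) + (+0.082) + (-0.94) = -2.129 W/m²/K.
ΔT = −F/λ = −7.21/(-2.129) = 3.39 °C.

3.39 °C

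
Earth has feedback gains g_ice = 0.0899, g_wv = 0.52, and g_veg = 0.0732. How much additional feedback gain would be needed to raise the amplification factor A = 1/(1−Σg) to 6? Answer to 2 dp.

0.15

Current total gain = 0.6831.
Target gain for A = 6: g* = 1 − 1/6 = 0.8333.
Additional gain needed = 0.8333 − 0.6831 = 0.15.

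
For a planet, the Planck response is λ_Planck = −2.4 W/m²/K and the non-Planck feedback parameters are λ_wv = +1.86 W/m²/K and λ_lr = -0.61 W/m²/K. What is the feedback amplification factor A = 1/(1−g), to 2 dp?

2.09

Convert to gains: g_wv = 1.86/2.4 = 0.775; g_lr = -0.61/2.4 = -0.2542.
Total gain g = 0.5208.
A = 1/(1 − 0.5208) = 2.09.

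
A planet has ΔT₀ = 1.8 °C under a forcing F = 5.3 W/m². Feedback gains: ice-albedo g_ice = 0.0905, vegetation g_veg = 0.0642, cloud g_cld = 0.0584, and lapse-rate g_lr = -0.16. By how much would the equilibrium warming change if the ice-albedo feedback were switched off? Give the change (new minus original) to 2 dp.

-0.17 °C

Original: g = 0.0531, ΔT = 1.8/(1−0.0531) = 1.9009 °C.
Without ice-albedo: g' = -0.0374, ΔT' = 1.8/(1+0.0374) = 1.7351 °C.
Change = 1.7351 − 1.9009 = -0.17 °C.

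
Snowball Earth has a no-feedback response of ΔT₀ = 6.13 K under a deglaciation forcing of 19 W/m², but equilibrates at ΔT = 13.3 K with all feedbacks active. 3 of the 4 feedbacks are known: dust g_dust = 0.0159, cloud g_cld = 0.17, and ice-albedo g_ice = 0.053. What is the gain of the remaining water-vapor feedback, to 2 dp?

Amplification A = ΔT/ΔT₀ = 13.3/6.13 = 2.17.
Total gain g = 1 − 1/A = 1 − 1/2.17 = 0.5392.
Known gains sum to 0.0159 + 0.17 + 0.053 = 0.2389.
g_wv = 0.5392 − 0.2389 = 0.30.

0.30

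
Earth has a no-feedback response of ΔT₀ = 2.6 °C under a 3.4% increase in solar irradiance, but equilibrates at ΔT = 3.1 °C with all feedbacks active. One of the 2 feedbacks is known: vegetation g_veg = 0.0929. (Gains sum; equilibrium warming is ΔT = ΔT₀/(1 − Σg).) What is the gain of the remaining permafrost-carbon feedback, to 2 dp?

0.07

Amplification A = ΔT/ΔT₀ = 3.1/2.6 = 1.192.
Total gain g = 1 − 1/A = 1 − 1/1.192 = 0.1611.
The known gain is 0.0929.
g_pf = 0.1611 − 0.0929 = 0.07.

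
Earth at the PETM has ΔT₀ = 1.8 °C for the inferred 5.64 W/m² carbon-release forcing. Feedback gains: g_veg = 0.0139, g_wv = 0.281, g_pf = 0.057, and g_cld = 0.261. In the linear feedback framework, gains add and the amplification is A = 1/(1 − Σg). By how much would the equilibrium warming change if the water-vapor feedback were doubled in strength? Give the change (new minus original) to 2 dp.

12.32 °C

Original: g = 0.6129, ΔT = 1.8/(1−0.6129) = 4.6500 °C.
With doubled water-vapor: g' = 0.8939, ΔT' = 1.8/(1−0.8939) = 16.9651 °C.
Change = 16.9651 − 4.6500 = 12.32 °C.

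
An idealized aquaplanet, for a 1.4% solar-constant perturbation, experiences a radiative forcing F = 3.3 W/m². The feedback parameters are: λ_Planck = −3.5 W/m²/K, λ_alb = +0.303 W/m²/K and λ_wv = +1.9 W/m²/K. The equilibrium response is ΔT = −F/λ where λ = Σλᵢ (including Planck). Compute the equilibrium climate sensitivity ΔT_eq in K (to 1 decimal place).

2.5 K

Net feedback parameter λ = (−3.5) + (+0.303) + (+1.9) = -1.297 W/m²/K.
ΔT = −F/λ = −3.3/(-1.297) = 2.5 K.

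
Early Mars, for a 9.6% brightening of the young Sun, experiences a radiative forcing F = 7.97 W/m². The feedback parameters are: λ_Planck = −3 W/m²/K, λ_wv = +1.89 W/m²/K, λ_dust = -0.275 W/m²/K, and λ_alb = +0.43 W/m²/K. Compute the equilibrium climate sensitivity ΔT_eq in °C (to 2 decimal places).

8.35 °C

Net feedback parameter λ = (−3) + (+1.89) + (-0.275) + (+0.43) = -0.955 W/m²/K.
ΔT = −F/λ = −7.97/(-0.955) = 8.35 °C.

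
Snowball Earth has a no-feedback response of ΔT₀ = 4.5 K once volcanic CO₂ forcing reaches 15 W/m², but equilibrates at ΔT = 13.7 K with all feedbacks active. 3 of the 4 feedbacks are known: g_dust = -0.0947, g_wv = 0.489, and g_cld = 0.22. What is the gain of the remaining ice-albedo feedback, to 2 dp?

Amplification A = ΔT/ΔT₀ = 13.7/4.5 = 3.044.
Total gain g = 1 − 1/A = 1 − 1/3.044 = 0.6715.
Known gains sum to -0.0947 + 0.489 + 0.22 = 0.6143.
g_ice = 0.6715 − 0.6143 = 0.06.

0.06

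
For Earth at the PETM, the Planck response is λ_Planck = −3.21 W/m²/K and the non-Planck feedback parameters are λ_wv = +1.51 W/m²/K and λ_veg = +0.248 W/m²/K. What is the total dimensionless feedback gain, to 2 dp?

Convert to gains: g_wv = 1.51/3.21 = 0.4704; g_veg = 0.248/3.21 = 0.07726.
Total gain g = 0.54766.

0.55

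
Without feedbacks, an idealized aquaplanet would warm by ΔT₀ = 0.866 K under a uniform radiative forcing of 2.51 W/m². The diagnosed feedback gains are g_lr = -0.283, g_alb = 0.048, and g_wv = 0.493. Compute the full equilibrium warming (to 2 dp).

Total gain g = -0.283 + 0.048 + 0.493 = 0.258.
Amplification A = 1/(1 − 0.258) = 1.348.
ΔT = 0.866 × 1.348 = 1.17 K.

1.17 K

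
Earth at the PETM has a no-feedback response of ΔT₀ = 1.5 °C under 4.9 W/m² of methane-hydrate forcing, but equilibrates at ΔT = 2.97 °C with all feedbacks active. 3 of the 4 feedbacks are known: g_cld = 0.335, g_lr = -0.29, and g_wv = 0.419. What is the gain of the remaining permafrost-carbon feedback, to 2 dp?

0.03

Amplification A = ΔT/ΔT₀ = 2.97/1.5 = 1.98.
Total gain g = 1 − 1/A = 1 − 1/1.98 = 0.4949.
Known gains sum to 0.335 − 0.29 + 0.419 = 0.464.
g_pf = 0.4949 − 0.464 = 0.03.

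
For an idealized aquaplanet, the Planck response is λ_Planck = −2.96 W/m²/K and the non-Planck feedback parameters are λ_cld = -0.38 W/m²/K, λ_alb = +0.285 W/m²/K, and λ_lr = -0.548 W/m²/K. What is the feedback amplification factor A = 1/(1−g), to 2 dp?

0.82

Convert to gains: g_cld = -0.38/2.96 = -0.1284; g_alb = 0.285/2.96 = 0.09628; g_lr = -0.548/2.96 = -0.1851.
Total gain g = -0.21722.
A = 1/(1 + 0.21722) = 0.82.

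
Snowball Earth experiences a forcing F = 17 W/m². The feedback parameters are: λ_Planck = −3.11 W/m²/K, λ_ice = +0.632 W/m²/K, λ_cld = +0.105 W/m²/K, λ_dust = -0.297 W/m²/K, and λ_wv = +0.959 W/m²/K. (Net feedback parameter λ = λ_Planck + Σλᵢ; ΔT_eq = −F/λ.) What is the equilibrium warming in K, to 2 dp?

Net feedback parameter λ = (−3.11) + (+0.632) + (+0.105) + (-0.297) + (+0.959) = -1.711 W/m²/K.
ΔT = −F/λ = −17/(-1.711) = 9.94 K.

9.94 K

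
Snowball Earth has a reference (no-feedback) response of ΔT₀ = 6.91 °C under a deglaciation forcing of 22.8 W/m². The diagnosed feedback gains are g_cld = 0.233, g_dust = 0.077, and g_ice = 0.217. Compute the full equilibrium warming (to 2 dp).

14.61 °C

Total gain g = 0.233 + 0.077 + 0.217 = 0.527.
Amplification A = 1/(1 − 0.527) = 2.114.
ΔT = 6.91 × 2.114 = 14.61 °C.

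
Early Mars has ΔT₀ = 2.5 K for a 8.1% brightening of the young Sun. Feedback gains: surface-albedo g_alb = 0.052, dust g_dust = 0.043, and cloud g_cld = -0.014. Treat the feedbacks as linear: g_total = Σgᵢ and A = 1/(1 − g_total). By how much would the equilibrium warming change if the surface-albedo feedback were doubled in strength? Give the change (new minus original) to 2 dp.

0.16 K

Original: g = 0.081, ΔT = 2.5/(1−0.081) = 2.7203 K.
With doubled surface-albedo: g' = 0.133, ΔT' = 2.5/(1−0.133) = 2.8835 K.
Change = 2.8835 − 2.7203 = 0.16 K.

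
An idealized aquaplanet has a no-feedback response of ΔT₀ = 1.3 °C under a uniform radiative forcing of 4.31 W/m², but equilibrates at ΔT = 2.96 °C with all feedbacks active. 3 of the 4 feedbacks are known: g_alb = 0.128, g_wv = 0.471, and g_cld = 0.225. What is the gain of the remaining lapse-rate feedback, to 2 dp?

Amplification A = ΔT/ΔT₀ = 2.96/1.3 = 2.277.
Total gain g = 1 − 1/A = 1 − 1/2.277 = 0.5608.
Known gains sum to 0.128 + 0.471 + 0.225 = 0.824.
g_lr = 0.5608 − 0.824 = -0.26.

-0.26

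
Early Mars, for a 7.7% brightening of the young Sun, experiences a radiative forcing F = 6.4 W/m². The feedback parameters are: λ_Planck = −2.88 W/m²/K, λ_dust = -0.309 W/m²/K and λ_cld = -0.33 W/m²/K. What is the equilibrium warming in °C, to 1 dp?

1.8 °C

Net feedback parameter λ = (−2.88) + (-0.309) + (-0.33) = -3.519 W/m²/K.
ΔT = −F/λ = −6.4/(-3.519) = 1.8 °C.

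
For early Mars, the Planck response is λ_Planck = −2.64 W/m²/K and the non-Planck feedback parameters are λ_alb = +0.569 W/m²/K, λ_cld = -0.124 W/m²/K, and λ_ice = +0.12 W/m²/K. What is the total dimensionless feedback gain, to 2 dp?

0.21

Convert to gains: g_alb = 0.569/2.64 = 0.2155; g_cld = -0.124/2.64 = -0.04697; g_ice = 0.12/2.64 = 0.04545.
Total gain g = 0.21398.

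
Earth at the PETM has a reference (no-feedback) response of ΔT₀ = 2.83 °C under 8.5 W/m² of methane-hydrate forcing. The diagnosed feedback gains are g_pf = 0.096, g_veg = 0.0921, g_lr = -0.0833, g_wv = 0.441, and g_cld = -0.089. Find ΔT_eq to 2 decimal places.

5.21 °C

Total gain g = 0.096 + 0.0921 − 0.0833 + 0.441 − 0.089 = 0.4568.
Amplification A = 1/(1 − 0.4568) = 1.841.
ΔT = 2.83 × 1.841 = 5.21 °C.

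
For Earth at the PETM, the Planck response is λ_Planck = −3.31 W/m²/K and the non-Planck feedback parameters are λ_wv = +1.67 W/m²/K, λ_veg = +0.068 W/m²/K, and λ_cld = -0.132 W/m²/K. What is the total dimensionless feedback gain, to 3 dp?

0.485

Convert to gains: g_wv = 1.67/3.31 = 0.5045; g_veg = 0.068/3.31 = 0.02054; g_cld = -0.132/3.31 = -0.03988.
Total gain g = 0.48516.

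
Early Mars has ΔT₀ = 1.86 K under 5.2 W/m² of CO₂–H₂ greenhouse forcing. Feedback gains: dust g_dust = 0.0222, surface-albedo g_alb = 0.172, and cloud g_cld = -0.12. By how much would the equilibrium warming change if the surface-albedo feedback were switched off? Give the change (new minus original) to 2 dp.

-0.31 K

Original: g = 0.0742, ΔT = 1.86/(1−0.0742) = 2.0091 K.
Without surface-albedo: g' = -0.0978, ΔT' = 1.86/(1+0.0978) = 1.6943 K.
Change = 1.6943 − 2.0091 = -0.31 K.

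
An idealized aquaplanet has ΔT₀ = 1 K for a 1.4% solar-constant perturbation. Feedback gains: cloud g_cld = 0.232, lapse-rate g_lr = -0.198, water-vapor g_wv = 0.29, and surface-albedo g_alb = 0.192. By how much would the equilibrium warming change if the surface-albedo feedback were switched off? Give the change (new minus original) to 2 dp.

-0.59 K

Original: g = 0.516, ΔT = 1/(1−0.516) = 2.0661 K.
Without surface-albedo: g' = 0.324, ΔT' = 1/(1−0.324) = 1.4793 K.
Change = 1.4793 − 2.0661 = -0.59 K.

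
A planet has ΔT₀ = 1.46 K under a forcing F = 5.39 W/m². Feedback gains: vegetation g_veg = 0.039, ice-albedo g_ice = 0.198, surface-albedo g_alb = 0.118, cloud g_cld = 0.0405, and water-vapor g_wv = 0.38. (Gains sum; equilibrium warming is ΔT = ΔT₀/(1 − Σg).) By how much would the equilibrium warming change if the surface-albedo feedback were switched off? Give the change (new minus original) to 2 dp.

-2.24 K

Original: g = 0.7755, ΔT = 1.46/(1−0.7755) = 6.5033 K.
Without surface-albedo: g' = 0.6575, ΔT' = 1.46/(1−0.6575) = 4.2628 K.
Change = 4.2628 − 6.5033 = -2.24 K.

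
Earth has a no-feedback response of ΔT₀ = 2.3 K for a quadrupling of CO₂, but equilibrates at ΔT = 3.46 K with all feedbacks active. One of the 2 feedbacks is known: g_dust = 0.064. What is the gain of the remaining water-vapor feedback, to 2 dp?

Amplification A = ΔT/ΔT₀ = 3.46/2.3 = 1.504.
Total gain g = 1 − 1/A = 1 − 1/1.504 = 0.3351.
The known gain is 0.064.
g_wv = 0.3351 − 0.064 = 0.27.

0.27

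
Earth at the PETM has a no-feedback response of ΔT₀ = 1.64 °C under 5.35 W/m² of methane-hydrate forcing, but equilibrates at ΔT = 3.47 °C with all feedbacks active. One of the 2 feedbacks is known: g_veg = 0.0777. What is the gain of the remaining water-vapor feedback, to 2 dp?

Amplification A = ΔT/ΔT₀ = 3.47/1.64 = 2.116.
Total gain g = 1 − 1/A = 1 − 1/2.116 = 0.5274.
The known gain is 0.0777.
g_wv = 0.5274 − 0.0777 = 0.45.

0.45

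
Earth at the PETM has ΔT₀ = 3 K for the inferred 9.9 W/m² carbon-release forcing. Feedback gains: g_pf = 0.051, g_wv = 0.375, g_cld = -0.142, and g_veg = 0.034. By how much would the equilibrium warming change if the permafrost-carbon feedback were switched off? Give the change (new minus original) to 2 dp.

Original: g = 0.318, ΔT = 3/(1−0.318) = 4.3988 K.
Without permafrost-carbon: g' = 0.267, ΔT' = 3/(1−0.267) = 4.0928 K.
Change = 4.0928 − 4.3988 = -0.31 K.

-0.31 K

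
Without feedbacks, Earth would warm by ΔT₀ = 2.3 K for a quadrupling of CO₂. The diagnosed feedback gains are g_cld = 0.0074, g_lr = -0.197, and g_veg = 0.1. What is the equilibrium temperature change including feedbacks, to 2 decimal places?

2.11 K

Total gain g = 0.0074 − 0.197 + 0.1 = -0.0896.
Amplification A = 1/(1 + 0.0896) = 0.9178.
ΔT = 2.3 × 0.9178 = 2.11 K.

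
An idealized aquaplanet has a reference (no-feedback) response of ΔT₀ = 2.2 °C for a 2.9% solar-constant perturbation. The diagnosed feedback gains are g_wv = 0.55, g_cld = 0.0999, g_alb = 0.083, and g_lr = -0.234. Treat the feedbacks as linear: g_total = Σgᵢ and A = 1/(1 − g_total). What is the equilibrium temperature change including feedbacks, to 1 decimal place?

Total gain g = 0.55 + 0.0999 + 0.083 − 0.234 = 0.4989.
Amplification A = 1/(1 − 0.4989) = 1.996.
ΔT = 2.2 × 1.996 = 4.4 °C.

4.4 °C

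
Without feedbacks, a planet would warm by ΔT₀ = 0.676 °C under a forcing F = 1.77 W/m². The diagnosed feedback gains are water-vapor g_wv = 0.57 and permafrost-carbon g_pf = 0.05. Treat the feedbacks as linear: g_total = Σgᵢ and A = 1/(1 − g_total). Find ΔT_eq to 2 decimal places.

Total gain g = 0.57 + 0.05 = 0.62.
Amplification A = 1/(1 − 0.62) = 2.632.
ΔT = 0.676 × 2.632 = 1.78 °C.

1.78 °C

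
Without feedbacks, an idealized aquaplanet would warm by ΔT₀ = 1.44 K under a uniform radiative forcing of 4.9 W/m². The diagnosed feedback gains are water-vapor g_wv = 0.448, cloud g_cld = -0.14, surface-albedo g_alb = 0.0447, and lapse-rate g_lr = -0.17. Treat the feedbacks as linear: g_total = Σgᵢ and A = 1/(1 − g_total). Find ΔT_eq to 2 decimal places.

Total gain g = 0.448 − 0.14 + 0.0447 − 0.17 = 0.1827.
Amplification A = 1/(1 − 0.1827) = 1.224.
ΔT = 1.44 × 1.224 = 1.76 K.

1.76 K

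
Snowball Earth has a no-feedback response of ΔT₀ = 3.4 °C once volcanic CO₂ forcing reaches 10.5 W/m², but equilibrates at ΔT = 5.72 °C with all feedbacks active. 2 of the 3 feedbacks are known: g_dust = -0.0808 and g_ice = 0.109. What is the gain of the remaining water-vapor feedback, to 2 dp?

Amplification A = ΔT/ΔT₀ = 5.72/3.4 = 1.682.
Total gain g = 1 − 1/A = 1 − 1/1.682 = 0.4055.
Known gains sum to -0.0808 + 0.109 = 0.0282.
g_wv = 0.4055 − 0.0282 = 0.38.

0.38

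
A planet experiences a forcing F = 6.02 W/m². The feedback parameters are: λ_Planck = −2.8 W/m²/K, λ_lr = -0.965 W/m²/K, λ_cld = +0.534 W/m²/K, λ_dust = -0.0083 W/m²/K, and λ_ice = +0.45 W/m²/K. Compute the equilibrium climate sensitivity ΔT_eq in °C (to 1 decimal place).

Net feedback parameter λ = (−2.8) + (-0.965) + (+0.534) + (-0.0083) + (+0.45) = -2.7893 W/m²/K.
ΔT = −F/λ = −6.02/(-2.7893) = 2.2 °C.

2.2 °C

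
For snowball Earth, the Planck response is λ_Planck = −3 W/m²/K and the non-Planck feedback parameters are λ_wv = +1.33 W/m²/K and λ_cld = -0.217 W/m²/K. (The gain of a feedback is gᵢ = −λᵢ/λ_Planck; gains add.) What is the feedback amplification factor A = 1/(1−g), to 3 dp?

Convert to gains: g_wv = 1.33/3 = 0.4433; g_cld = -0.217/3 = -0.07233.
Total gain g = 0.37097.
A = 1/(1 − 0.37097) = 1.590.

1.590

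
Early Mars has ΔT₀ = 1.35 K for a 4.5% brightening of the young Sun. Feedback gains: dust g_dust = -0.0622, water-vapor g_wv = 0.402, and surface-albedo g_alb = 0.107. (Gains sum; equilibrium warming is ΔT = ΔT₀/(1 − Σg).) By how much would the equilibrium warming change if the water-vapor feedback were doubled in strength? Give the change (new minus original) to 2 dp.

Original: g = 0.4468, ΔT = 1.35/(1−0.4468) = 2.4403 K.
With doubled water-vapor: g' = 0.8488, ΔT' = 1.35/(1−0.8488) = 8.9286 K.
Change = 8.9286 − 2.4403 = 6.49 K.

6.49 K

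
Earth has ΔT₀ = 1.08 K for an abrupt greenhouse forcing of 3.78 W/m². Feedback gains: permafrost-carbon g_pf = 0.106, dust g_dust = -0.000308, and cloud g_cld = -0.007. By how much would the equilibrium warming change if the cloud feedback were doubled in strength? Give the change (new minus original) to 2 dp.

-0.01 K

Original: g = 0.098692, ΔT = 1.08/(1−0.098692) = 1.1983 K.
With doubled cloud: g' = 0.091692, ΔT' = 1.08/(1−0.091692) = 1.1890 K.
Change = 1.1890 − 1.1983 = -0.01 K.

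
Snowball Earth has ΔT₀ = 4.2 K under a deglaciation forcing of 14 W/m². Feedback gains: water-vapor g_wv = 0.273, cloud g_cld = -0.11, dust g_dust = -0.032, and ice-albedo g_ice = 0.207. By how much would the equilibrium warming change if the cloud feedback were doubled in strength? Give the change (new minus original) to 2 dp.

Original: g = 0.338, ΔT = 4.2/(1−0.338) = 6.3444 K.
With doubled cloud: g' = 0.228, ΔT' = 4.2/(1−0.228) = 5.4404 K.
Change = 5.4404 − 6.3444 = -0.90 K.

-0.90 K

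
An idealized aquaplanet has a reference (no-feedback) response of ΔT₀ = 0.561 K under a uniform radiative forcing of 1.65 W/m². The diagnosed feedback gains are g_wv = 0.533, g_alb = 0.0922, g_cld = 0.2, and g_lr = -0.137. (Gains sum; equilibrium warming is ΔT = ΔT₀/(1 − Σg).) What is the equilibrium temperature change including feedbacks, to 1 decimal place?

Total gain g = 0.533 + 0.0922 + 0.2 − 0.137 = 0.6882.
Amplification A = 1/(1 − 0.6882) = 3.207.
ΔT = 0.561 × 3.207 = 1.8 K.

1.8 K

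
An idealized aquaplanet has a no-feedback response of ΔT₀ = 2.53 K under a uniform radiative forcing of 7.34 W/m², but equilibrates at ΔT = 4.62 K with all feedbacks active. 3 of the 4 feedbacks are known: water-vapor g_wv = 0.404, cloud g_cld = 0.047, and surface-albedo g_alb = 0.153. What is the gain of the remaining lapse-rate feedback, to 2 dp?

-0.15

Amplification A = ΔT/ΔT₀ = 4.62/2.53 = 1.826.
Total gain g = 1 − 1/A = 1 − 1/1.826 = 0.4524.
Known gains sum to 0.404 + 0.047 + 0.153 = 0.604.
g_lr = 0.4524 − 0.604 = -0.15.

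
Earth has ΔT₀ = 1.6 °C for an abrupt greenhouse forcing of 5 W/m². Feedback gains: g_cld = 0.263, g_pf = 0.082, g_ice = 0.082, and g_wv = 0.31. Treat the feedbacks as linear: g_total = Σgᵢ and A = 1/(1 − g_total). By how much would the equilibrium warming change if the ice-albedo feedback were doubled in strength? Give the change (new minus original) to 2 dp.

Original: g = 0.737, ΔT = 1.6/(1−0.737) = 6.0837 °C.
With doubled ice-albedo: g' = 0.819, ΔT' = 1.6/(1−0.819) = 8.8398 °C.
Change = 8.8398 − 6.0837 = 2.76 °C.

2.76 °C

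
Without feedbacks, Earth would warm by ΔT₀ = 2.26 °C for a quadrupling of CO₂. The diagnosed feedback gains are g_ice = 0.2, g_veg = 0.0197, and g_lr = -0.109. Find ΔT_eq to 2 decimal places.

Total gain g = 0.2 + 0.0197 − 0.109 = 0.1107.
Amplification A = 1/(1 − 0.1107) = 1.124.
ΔT = 2.26 × 1.124 = 2.54 °C.

2.54 °C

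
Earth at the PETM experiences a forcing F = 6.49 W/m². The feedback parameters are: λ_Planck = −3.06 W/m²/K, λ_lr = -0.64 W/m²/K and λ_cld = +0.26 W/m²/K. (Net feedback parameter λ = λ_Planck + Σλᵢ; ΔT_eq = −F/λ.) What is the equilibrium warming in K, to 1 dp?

1.9 K

Net feedback parameter λ = (−3.06) + (-0.64) + (+0.26) = -3.44 W/m²/K.
ΔT = −F/λ = −6.49/(-3.44) = 1.9 K.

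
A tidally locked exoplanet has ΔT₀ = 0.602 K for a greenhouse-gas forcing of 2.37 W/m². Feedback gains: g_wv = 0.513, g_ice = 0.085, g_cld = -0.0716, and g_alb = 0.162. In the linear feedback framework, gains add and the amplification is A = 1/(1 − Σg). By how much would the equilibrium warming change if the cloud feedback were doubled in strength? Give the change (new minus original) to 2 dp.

Original: g = 0.6884, ΔT = 0.602/(1−0.6884) = 1.9320 K.
With doubled cloud: g' = 0.6168, ΔT' = 0.602/(1−0.6168) = 1.5710 K.
Change = 1.5710 − 1.9320 = -0.36 K.

-0.36 K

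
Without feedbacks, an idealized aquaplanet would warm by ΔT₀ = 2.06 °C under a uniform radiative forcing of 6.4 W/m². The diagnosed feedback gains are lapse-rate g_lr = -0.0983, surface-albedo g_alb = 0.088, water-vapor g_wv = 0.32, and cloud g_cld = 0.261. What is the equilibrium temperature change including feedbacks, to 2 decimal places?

Total gain g = -0.0983 + 0.088 + 0.32 + 0.261 = 0.5707.
Amplification A = 1/(1 − 0.5707) = 2.329.
ΔT = 2.06 × 2.329 = 4.80 °C.

4.80 °C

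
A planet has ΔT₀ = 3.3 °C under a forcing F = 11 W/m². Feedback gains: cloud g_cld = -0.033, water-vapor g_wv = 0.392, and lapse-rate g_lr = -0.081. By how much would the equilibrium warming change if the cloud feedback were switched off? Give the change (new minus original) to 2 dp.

0.22 °C

Original: g = 0.278, ΔT = 3.3/(1−0.278) = 4.5706 °C.
Without cloud: g' = 0.311, ΔT' = 3.3/(1−0.311) = 4.7896 °C.
Change = 4.7896 − 4.5706 = 0.22 °C.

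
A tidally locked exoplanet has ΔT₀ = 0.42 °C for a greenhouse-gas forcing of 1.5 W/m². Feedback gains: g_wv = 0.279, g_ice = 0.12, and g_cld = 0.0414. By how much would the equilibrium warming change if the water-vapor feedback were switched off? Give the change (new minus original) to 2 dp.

Original: g = 0.4404, ΔT = 0.42/(1−0.4404) = 0.7505 °C.
Without water-vapor: g' = 0.1614, ΔT' = 0.42/(1−0.1614) = 0.5008 °C.
Change = 0.5008 − 0.7505 = -0.25 °C.

-0.25 °C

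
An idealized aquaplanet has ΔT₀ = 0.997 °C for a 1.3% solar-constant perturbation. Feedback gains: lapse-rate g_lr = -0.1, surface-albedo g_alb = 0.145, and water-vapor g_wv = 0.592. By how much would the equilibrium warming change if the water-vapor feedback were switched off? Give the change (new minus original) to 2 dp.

-1.70 °C

Original: g = 0.637, ΔT = 0.997/(1−0.637) = 2.7466 °C.
Without water-vapor: g' = 0.045, ΔT' = 0.997/(1−0.045) = 1.0440 °C.
Change = 1.0440 − 2.7466 = -1.70 °C.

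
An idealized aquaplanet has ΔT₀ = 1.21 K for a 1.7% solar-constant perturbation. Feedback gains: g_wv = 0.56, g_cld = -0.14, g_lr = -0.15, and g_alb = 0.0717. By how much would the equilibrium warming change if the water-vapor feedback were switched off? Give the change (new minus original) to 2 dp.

-0.84 K

Original: g = 0.3417, ΔT = 1.21/(1−0.3417) = 1.8381 K.
Without water-vapor: g' = -0.2183, ΔT' = 1.21/(1+0.2183) = 0.9932 K.
Change = 0.9932 − 1.8381 = -0.84 K.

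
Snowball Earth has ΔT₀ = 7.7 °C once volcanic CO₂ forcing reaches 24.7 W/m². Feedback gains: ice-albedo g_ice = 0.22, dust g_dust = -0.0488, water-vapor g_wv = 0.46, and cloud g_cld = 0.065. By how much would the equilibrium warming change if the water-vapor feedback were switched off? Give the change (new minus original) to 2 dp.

-15.26 °C

Original: g = 0.6962, ΔT = 7.7/(1−0.6962) = 25.3456 °C.
Without water-vapor: g' = 0.2362, ΔT' = 7.7/(1−0.2362) = 10.0812 °C.
Change = 10.0812 − 25.3456 = -15.26 °C.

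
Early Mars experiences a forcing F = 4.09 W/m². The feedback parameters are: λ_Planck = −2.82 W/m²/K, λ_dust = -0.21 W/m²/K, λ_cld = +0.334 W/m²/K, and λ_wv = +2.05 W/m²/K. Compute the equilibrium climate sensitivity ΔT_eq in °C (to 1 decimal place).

6.3 °C

Net feedback parameter λ = (−2.82) + (-0.21) + (+0.334) + (+2.05) = -0.646 W/m²/K.
ΔT = −F/λ = −4.09/(-0.646) = 6.3 °C.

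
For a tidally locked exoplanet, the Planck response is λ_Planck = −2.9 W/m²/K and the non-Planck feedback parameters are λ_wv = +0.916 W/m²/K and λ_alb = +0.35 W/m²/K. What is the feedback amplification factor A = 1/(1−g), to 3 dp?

1.775

Convert to gains: g_wv = 0.916/2.9 = 0.3159; g_alb = 0.35/2.9 = 0.1207.
Total gain g = 0.4366.
A = 1/(1 − 0.4366) = 1.775.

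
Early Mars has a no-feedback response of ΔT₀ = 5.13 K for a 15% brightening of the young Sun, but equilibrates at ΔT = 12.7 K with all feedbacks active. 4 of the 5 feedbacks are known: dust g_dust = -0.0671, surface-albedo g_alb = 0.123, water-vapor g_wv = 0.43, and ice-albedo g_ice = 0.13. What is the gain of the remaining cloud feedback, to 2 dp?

Amplification A = ΔT/ΔT₀ = 12.7/5.13 = 2.476.
Total gain g = 1 − 1/A = 1 − 1/2.476 = 0.5961.
Known gains sum to -0.0671 + 0.123 + 0.43 + 0.13 = 0.6159.
g_cld = 0.5961 − 0.6159 = -0.02.

-0.02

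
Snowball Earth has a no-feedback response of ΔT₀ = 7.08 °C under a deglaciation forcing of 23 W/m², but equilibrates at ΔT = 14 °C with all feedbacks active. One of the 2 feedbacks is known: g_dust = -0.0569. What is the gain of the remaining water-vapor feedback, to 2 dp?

0.55

Amplification A = ΔT/ΔT₀ = 14/7.08 = 1.977.
Total gain g = 1 − 1/A = 1 − 1/1.977 = 0.4942.
The known gain is -0.0569.
g_wv = 0.4942 + 0.0569 = 0.55.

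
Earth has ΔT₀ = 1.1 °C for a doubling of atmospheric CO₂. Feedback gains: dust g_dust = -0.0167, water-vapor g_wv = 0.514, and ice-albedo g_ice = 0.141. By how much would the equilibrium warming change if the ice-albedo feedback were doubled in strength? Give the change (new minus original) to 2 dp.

1.94 °C

Original: g = 0.6383, ΔT = 1.1/(1−0.6383) = 3.0412 °C.
With doubled ice-albedo: g' = 0.7793, ΔT' = 1.1/(1−0.7793) = 4.9841 °C.
Change = 4.9841 − 3.0412 = 1.94 °C.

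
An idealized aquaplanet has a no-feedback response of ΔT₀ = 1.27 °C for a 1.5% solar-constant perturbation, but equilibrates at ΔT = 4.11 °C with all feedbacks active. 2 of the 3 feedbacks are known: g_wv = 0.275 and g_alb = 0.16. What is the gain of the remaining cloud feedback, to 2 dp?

Amplification A = ΔT/ΔT₀ = 4.11/1.27 = 3.236.
Total gain g = 1 − 1/A = 1 − 1/3.236 = 0.691.
Known gains sum to 0.275 + 0.16 = 0.435.
g_cld = 0.691 − 0.435 = 0.26.

0.26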